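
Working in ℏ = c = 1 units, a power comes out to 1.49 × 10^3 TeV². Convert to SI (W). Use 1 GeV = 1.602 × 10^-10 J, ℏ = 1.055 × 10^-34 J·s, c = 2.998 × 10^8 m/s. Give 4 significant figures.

3.625 × 10^23 W

Power is [E]/[T] = [E]²/ℏ.
1 GeV² → 1/ℏ × (1 GeV in J)² = 2.433 × 10^14 W.
Convert the energy scale: 1.49 × 10^3 TeV² = 1.49 × 10^9 GeV².
Result: 1.49 × 10^9 × 2.433 × 10^14 = 3.625 × 10^23 W.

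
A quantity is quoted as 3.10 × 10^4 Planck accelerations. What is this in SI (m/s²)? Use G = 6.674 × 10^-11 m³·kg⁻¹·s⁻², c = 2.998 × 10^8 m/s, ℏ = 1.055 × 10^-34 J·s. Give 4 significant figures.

1.724 × 10^56 m/s²

One Planck acceleration: a_P = √(c⁷/(ℏG)) = 5.560 × 10^51 m/s².
3.10 × 10^4 × 5.560 × 10^51 m/s² = 1.724 × 10^56 m/s²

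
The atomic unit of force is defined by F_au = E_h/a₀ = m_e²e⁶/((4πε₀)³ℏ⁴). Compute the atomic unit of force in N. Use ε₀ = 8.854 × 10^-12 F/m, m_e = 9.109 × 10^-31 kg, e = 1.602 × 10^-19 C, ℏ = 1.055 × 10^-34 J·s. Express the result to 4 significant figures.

8.220 × 10^-8 N

F_au = E_h/a₀ = m_e²e⁶/((4πε₀)³ℏ⁴)
E_h = 4.354 × 10^-18 J
a₀ = 5.297 × 10^-11 m
E_h/a₀ = 8.220 × 10^-8 N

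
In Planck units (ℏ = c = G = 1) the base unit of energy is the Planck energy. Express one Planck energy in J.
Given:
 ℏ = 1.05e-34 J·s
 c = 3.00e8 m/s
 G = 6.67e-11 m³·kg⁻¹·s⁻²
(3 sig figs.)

1.96e9 J

E_P = √(ℏc⁵/G)
  = √(3.83e18)
  = 1.96e9 J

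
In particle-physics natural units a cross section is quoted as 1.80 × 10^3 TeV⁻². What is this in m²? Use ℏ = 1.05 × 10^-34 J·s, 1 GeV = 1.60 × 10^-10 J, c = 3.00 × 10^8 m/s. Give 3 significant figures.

6.98 × 10^-35 m²

Area is [L]² = [E]⁻²·(ℏc)²; restore (ℏc)².
1 GeV⁻² → (ℏc)² × (1 GeV in J)⁻² = 3.88 × 10^-32 m².
Convert the energy scale: 1.80 × 10^3 TeV⁻² = 1.80 × 10^-3 GeV⁻².
Result: 1.80 × 10^-3 × 3.88 × 10^-32 = 6.98 × 10^-35 m².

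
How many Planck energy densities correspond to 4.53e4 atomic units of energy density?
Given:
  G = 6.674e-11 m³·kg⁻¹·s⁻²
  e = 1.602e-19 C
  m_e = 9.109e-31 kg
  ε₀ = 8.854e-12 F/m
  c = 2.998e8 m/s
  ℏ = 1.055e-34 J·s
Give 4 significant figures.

2.864e-96

atomic unit of energy density: u_au = E_h/a₀³ = m_e⁴e¹⁰/((4πε₀)⁵ℏ⁸) = 2.929e13 J/m³
Planck energy density: u_P = c⁷/(ℏG²) = 4.632e113 J/m³
4.53e4 × 2.929e13 / 4.632e113 = 2.864e-96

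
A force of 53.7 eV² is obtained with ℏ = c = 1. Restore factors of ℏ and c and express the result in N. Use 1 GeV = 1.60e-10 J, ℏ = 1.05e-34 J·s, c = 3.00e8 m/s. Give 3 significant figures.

Force is [E]/[L] = [E]²/(ℏc); restore (ℏc)⁻¹.
1 GeV² → 1/(ℏc) × (1 GeV in J)² = 8.13e5 N.
Convert the energy scale: 53.7 eV² = 5.37e-17 GeV².
Result: 5.37e-17 × 8.13e5 = 4.36e-11 N.

4.36e-11 N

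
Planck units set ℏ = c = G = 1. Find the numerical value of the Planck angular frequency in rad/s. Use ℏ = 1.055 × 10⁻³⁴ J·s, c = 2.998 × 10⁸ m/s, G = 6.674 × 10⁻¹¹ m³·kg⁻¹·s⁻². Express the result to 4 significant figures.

1.855 × 10⁴³ rad/s

From ℏ = c = G = 1 the angular frequency scale is ω_P = √(c⁵/(ℏG)).
  = √(3.440 × 10⁸⁶)
  = 1.855 × 10⁴³ rad/s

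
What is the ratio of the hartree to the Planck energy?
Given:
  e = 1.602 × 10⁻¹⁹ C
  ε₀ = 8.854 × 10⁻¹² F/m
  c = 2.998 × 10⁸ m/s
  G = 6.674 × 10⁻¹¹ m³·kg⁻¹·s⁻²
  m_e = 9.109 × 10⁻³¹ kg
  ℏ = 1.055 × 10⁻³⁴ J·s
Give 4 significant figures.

2.225 × 10⁻²⁷

hartree: E_h = m_e e⁴/(4πε₀ℏ)² = 4.354 × 10⁻¹⁸ J
Planck energy: E_P = √(ℏc⁵/G) = 1.957 × 10⁹ J
ratio = 4.354 × 10⁻¹⁸ / 1.957 × 10⁹ = 2.225 × 10⁻²⁷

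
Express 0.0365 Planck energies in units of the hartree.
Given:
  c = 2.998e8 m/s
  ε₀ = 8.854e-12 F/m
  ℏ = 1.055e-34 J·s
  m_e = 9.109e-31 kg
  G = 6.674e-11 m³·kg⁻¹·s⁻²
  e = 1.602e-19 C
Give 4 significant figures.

1.640e25

Planck energy: E_P = √(ℏc⁵/G) = 1.957e9 J
hartree: E_h = m_e e⁴/(4πε₀ℏ)² = 4.354e-18 J
0.0365 × 1.957e9 / 4.354e-18 = 1.640e25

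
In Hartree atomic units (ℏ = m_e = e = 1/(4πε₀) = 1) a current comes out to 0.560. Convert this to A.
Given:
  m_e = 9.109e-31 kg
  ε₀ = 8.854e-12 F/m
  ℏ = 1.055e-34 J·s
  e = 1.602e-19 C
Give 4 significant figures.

One atomic unit of electric current: I_au = e E_h/ℏ = m_e e⁵/((4πε₀)²ℏ³) = 6.612e-3 A.
0.560 × 6.612e-3 A = 3.703e-3 A

3.703e-3 A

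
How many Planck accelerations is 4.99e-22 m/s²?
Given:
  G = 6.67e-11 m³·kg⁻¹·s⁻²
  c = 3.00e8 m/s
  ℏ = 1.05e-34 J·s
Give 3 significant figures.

Planck acceleration: a_P = √(c⁷/(ℏG)) = 5.59e51 m/s².
4.99e-22 / 5.59e51 = 8.93e-74

8.93e-74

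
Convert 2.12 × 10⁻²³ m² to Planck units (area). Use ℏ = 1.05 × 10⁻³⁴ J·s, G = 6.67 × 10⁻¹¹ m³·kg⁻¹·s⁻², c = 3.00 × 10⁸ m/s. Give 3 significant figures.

Planck area: A_P = ℏG/c³ = 2.59 × 10⁻⁷⁰ m².
2.12 × 10⁻²³ / 2.59 × 10⁻⁷⁰ = 8.17 × 10⁴⁶

8.17 × 10⁴⁶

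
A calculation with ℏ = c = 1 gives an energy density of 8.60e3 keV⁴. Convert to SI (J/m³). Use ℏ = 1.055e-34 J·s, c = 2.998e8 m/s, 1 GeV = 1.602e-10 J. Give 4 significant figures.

[E]/[L]³ = [E]⁴/(ℏc)³; restore (ℏc)⁻³.
1 GeV⁴ → 1/(ℏc)³ × (1 GeV in J)⁴ = 2.082e37 J/m³.
Convert the energy scale: 8.60e3 keV⁴ = 8.60e-21 GeV⁴.
Result: 8.60e-21 × 2.082e37 = 1.790e17 J/m³.

1.790e17 J/m³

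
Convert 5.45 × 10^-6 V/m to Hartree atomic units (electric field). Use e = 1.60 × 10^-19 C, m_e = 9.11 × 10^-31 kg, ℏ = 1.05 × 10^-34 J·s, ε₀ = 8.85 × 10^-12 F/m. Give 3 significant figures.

atomic unit of electric field: E_au = E_h/(e a₀) = m_e²e⁵/((4πε₀)³ℏ⁴) = 5.20 × 10^11 V/m.
5.45 × 10^-6 / 5.20 × 10^11 = 1.05 × 10^-17

1.05 × 10^-17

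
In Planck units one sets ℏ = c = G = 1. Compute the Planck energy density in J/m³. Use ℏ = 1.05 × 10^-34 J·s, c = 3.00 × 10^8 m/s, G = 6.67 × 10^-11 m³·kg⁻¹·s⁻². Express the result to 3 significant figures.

u_P = c⁷/(ℏG²)
  = 2.19 × 10^59 / 4.67 × 10^-55
  = 4.68 × 10^113 J/m³

4.68 × 10^113 J/m³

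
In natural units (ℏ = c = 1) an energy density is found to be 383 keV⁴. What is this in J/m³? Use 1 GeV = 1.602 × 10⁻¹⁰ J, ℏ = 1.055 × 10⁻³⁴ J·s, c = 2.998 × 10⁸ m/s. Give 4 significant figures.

[E]/[L]³ = [E]⁴/(ℏc)³; restore (ℏc)⁻³.
1 GeV⁴ → 1/(ℏc)³ × (1 GeV in J)⁴ = 2.082 × 10³⁷ J/m³.
Convert the energy scale: 383 keV⁴ = 3.83 × 10⁻²² GeV⁴.
Result: 3.83 × 10⁻²² × 2.082 × 10³⁷ = 7.973 × 10¹⁵ J/m³.

7.973 × 10¹⁵ J/m³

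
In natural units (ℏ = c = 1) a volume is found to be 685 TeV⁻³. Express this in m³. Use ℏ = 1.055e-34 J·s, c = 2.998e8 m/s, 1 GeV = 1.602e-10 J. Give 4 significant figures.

Volume is [L]³ = [E]⁻³·(ℏc)³.
1 GeV⁻³ → (ℏc)³ × (1 GeV in J)⁻³ = 7.696e-48 m³.
Convert the energy scale: 685 TeV⁻³ = 6.85e-7 GeV⁻³.
Result: 6.85e-7 × 7.696e-48 = 5.272e-54 m³.

5.272e-54 m³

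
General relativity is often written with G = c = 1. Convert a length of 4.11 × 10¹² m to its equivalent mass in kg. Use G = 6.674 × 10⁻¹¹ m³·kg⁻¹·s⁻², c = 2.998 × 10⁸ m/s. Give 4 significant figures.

5.535 × 10³⁹ kg

Length → mass via c²/G.
4.11 × 10¹² m × (c²/G) = 5.535 × 10³⁹ kg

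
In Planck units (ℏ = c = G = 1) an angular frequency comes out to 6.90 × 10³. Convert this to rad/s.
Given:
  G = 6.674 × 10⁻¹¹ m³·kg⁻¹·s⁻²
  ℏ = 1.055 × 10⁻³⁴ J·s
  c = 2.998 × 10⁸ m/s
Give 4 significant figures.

One Planck angular frequency: ω_P = √(c⁵/(ℏG)) = 1.855 × 10⁴³ rad/s.
6.90 × 10³ × 1.855 × 10⁴³ rad/s = 1.280 × 10⁴⁷ rad/s

1.280 × 10⁴⁷ rad/s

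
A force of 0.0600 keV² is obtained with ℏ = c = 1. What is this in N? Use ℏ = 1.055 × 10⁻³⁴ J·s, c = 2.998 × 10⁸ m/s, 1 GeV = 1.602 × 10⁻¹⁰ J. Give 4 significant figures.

Force is [E]/[L] = [E]²/(ℏc); restore (ℏc)⁻¹.
1 GeV² → 1/(ℏc) × (1 GeV in J)² = 8.114 × 10⁵ N.
Convert the energy scale: 0.0600 keV² = 6.00 × 10⁻¹⁴ GeV².
Result: 6.00 × 10⁻¹⁴ × 8.114 × 10⁵ = 4.868 × 10⁻⁸ N.

4.868 × 10⁻⁸ N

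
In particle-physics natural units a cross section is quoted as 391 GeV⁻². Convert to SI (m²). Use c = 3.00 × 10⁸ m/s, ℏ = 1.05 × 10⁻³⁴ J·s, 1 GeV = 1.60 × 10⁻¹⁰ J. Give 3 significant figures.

1.52 × 10⁻²⁹ m²

Area is [L]² = [E]⁻²·(ℏc)²; restore (ℏc)².
1 GeV⁻² → (ℏc)² × (1 GeV in J)⁻² = 3.88 × 10⁻³² m².
Result: 391 × 3.88 × 10⁻³² = 1.52 × 10⁻²⁹ m².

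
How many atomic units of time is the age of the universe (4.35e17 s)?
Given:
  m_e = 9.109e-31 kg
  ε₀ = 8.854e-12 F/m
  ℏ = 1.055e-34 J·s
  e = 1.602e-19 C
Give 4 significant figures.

1.795e34

atomic unit of time: τ_au = (4πε₀)²ℏ³/(m_e e⁴) = 2.423e-17 s.
4.35e17 / 2.423e-17 = 1.795e34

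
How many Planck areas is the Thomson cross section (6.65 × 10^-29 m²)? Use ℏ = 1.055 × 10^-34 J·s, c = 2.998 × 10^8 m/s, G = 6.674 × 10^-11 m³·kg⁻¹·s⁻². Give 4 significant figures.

2.545 × 10^41

Planck area: A_P = ℏG/c³ = 2.613 × 10^-70 m².
6.65 × 10^-29 / 2.613 × 10^-70 = 2.545 × 10^41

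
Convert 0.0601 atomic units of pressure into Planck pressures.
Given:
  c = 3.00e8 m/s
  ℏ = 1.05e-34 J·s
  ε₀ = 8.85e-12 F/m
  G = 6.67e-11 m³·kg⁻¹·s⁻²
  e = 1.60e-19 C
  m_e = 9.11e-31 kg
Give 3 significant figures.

atomic unit of pressure: P_au = E_h/a₀³ = m_e⁴e¹⁰/((4πε₀)⁵ℏ⁸) = 3.01e13 Pa
Planck pressure: p_P = c⁷/(ℏG²) = 4.68e113 Pa
0.0601 × 3.01e13 / 4.68e113 = 3.87e-102

3.87e-102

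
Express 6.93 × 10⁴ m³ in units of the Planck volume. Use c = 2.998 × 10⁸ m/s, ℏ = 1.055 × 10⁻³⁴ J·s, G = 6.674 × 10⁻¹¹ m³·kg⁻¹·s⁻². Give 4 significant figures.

1.641 × 10¹⁰⁹

Planck volume: V_P = (ℏG/c³)^(3/2) = 4.224 × 10⁻¹⁰⁵ m³.
6.93 × 10⁴ / 4.224 × 10⁻¹⁰⁵ = 1.641 × 10¹⁰⁹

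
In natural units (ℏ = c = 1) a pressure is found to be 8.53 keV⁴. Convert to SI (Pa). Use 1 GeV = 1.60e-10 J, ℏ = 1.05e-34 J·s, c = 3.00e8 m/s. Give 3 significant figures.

1.79e14 Pa

Pressure is [E]/[L]³ = [E]⁴/(ℏc)³.
1 GeV⁴ → 1/(ℏc)³ × (1 GeV in J)⁴ = 2.10e37 Pa.
Convert the energy scale: 8.53 keV⁴ = 8.53e-24 GeV⁴.
Result: 8.53e-24 × 2.10e37 = 1.79e14 Pa.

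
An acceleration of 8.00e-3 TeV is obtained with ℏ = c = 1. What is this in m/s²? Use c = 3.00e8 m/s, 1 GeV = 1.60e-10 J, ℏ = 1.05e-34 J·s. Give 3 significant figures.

3.66e33 m/s²

Acceleration is [L]/[T]² = c·[E]/ℏ.
1 GeV → c/ℏ × (1 GeV in J) = 4.57e32 m/s².
Convert the energy scale: 8.00e-3 TeV = 8 GeV.
Result: 8 × 4.57e32 = 3.66e33 m/s².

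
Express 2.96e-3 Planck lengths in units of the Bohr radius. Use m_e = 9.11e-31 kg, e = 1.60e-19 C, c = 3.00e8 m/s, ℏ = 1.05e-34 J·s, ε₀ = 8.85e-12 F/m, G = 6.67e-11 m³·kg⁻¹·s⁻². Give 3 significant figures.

9.07e-28

Planck length: ℓ_P = √(ℏG/c³) = 1.61e-35 m
Bohr radius: a₀ = 4πε₀ℏ²/(m_e e²) = 5.26e-11 m
2.96e-3 × 1.61e-35 / 5.26e-11 = 9.07e-28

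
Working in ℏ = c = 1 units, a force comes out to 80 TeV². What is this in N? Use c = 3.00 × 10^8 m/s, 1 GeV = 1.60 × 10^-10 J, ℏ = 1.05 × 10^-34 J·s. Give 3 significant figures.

Force is [E]/[L] = [E]²/(ℏc); restore (ℏc)⁻¹.
1 GeV² → 1/(ℏc) × (1 GeV in J)² = 8.13 × 10^5 N.
Convert the energy scale: 80 TeV² = 8.00 × 10^7 GeV².
Result: 8.00 × 10^7 × 8.13 × 10^5 = 6.50 × 10^13 N.

6.50 × 10^13 N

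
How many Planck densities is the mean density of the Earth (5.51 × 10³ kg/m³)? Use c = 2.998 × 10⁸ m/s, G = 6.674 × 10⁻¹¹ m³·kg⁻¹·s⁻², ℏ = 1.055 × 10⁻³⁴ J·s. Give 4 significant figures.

1.069 × 10⁻⁹³

Planck density: ρ_P = c⁵/(ℏG²) = 5.154 × 10⁹⁶ kg/m³.
5.51 × 10³ / 5.154 × 10⁹⁶ = 1.069 × 10⁻⁹³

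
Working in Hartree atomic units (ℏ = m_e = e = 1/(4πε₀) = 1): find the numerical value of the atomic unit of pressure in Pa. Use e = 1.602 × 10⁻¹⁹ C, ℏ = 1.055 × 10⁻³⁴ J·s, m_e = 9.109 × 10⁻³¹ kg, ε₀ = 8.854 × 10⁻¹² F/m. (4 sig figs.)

From ℏ = m_e = e = 1/(4πε₀) = 1 the pressure scale is P_au = E_h/a₀³ = m_e⁴e¹⁰/((4πε₀)⁵ℏ⁸).
E_h = 4.354 × 10⁻¹⁸ J
a₀ = 5.297 × 10⁻¹¹ m
E_h/a₀³ = 2.929 × 10¹³ Pa

2.929 × 10¹³ Pa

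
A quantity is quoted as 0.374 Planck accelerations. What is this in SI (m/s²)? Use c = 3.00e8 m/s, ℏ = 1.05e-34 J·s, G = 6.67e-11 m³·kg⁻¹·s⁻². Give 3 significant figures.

2.09e51 m/s²

One Planck acceleration: a_P = √(c⁷/(ℏG)) = 5.59e51 m/s².
0.374 × 5.59e51 m/s² = 2.09e51 m/s²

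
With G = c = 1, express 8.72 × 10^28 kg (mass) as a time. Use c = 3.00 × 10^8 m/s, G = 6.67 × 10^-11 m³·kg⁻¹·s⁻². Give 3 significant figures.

Mass → time via G/c³.
8.72 × 10^28 kg × (G/c³) = 2.15 × 10^-7 s

2.15 × 10^-7 s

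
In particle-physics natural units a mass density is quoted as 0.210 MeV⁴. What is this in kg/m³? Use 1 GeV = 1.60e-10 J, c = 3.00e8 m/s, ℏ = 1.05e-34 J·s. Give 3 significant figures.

Mass density is [E]/(c²[L]³) = [E]⁴/(ℏ³c⁵).
1 GeV⁴ → 1/(ℏ³c⁵) × (1 GeV in J)⁴ = 2.33e20 kg/m³.
Convert the energy scale: 0.210 MeV⁴ = 2.10e-13 GeV⁴.
Result: 2.10e-13 × 2.33e20 = 4.89e7 kg/m³.

4.89e7 kg/m³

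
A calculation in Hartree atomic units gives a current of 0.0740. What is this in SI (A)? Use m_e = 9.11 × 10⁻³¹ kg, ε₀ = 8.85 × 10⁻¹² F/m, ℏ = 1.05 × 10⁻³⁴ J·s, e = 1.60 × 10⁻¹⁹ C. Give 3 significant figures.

One atomic unit of electric current: I_au = e E_h/ℏ = m_e e⁵/((4πε₀)²ℏ³) = 6.67 × 10⁻³ A.
0.0740 × 6.67 × 10⁻³ A = 4.94 × 10⁻⁴ A

4.94 × 10⁻⁴ A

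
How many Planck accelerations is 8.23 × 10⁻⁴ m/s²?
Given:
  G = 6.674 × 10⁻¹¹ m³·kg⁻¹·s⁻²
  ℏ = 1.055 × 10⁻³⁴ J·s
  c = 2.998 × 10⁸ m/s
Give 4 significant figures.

1.480 × 10⁻⁵⁵

Planck acceleration: a_P = √(c⁷/(ℏG)) = 5.560 × 10⁵¹ m/s².
8.23 × 10⁻⁴ / 5.560 × 10⁵¹ = 1.480 × 10⁻⁵⁵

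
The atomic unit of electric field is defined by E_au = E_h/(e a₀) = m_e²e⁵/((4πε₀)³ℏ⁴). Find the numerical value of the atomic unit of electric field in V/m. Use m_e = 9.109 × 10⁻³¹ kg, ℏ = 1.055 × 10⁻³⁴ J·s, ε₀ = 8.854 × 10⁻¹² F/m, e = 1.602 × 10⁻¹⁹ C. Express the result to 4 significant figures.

5.131 × 10¹¹ V/m

E_au = E_h/(e a₀) = m_e²e⁵/((4πε₀)³ℏ⁴)
E_h = 4.354 × 10⁻¹⁸ J
a₀ = 5.297 × 10⁻¹¹ m
E_h/(e·a₀) = 5.131 × 10¹¹ V/m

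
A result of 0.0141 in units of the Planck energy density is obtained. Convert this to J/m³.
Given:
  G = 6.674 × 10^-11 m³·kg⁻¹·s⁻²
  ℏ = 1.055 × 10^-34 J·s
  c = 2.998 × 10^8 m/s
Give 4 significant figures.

6.532 × 10^111 J/m³

One Planck energy density: u_P = c⁷/(ℏG²) = 4.632 × 10^113 J/m³.
0.0141 × 4.632 × 10^113 J/m³ = 6.532 × 10^111 J/m³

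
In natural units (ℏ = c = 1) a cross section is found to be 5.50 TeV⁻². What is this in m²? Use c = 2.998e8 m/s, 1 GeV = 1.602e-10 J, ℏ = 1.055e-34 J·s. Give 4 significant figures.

Area is [L]² = [E]⁻²·(ℏc)²; restore (ℏc)².
1 GeV⁻² → (ℏc)² × (1 GeV in J)⁻² = 3.898e-32 m².
Convert the energy scale: 5.50 TeV⁻² = 5.50e-6 GeV⁻².
Result: 5.50e-6 × 3.898e-32 = 2.144e-37 m².

2.144e-37 m²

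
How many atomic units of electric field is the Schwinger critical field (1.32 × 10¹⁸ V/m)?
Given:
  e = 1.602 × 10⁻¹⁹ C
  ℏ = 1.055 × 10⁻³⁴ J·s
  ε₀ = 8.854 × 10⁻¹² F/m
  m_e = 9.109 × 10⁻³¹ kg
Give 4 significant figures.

atomic unit of electric field: E_au = E_h/(e a₀) = m_e²e⁵/((4πε₀)³ℏ⁴) = 5.131 × 10¹¹ V/m.
1.32 × 10¹⁸ / 5.131 × 10¹¹ = 2.573 × 10⁶

2.573 × 10⁶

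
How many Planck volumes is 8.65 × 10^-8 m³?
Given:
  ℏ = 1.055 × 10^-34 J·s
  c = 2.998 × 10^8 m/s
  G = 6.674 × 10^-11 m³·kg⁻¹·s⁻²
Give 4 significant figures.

Planck volume: V_P = (ℏG/c³)^(3/2) = 4.224 × 10^-105 m³.
8.65 × 10^-8 / 4.224 × 10^-105 = 2.048 × 10^97

2.048 × 10^97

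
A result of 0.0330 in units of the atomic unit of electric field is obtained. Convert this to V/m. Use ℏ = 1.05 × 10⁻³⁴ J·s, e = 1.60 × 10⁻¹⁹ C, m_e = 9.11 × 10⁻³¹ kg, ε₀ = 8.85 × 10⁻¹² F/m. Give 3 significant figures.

One atomic unit of electric field: E_au = E_h/(e a₀) = m_e²e⁵/((4πε₀)³ℏ⁴) = 5.20 × 10¹¹ V/m.
0.0330 × 5.20 × 10¹¹ V/m = 1.72 × 10¹⁰ V/m

1.72 × 10¹⁰ V/m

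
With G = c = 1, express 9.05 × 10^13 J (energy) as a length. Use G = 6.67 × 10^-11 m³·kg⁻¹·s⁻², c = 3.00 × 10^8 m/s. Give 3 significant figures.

Energy → length via G/c⁴.
9.05 × 10^13 J × (G/c⁴) = 7.45 × 10^-31 m

7.45 × 10^-31 m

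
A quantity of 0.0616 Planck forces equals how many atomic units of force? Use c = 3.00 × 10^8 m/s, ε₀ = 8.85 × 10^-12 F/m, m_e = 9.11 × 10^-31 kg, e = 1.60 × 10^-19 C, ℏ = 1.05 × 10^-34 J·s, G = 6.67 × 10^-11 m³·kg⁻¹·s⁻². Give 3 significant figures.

Planck force: F_P = c⁴/G = 1.21 × 10^44 N
atomic unit of force: F_au = E_h/a₀ = m_e²e⁶/((4πε₀)³ℏ⁴) = 8.33 × 10^-8 N
0.0616 × 1.21 × 10^44 / 8.33 × 10^-8 = 8.98 × 10^49

8.98 × 10^49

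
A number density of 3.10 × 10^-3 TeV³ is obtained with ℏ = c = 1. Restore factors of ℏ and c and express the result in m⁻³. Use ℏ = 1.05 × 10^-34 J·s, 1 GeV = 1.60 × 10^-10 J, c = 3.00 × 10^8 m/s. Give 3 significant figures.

Number density is [L]⁻³ = [E]³/(ℏc)³.
1 GeV³ → 1/(ℏc)³ × (1 GeV in J)³ = 1.31 × 10^47 m⁻³.
Convert the energy scale: 3.10 × 10^-3 TeV³ = 3.10 × 10^6 GeV³.
Result: 3.10 × 10^6 × 1.31 × 10^47 = 4.06 × 10^53 m⁻³.

4.06 × 10^53 m⁻³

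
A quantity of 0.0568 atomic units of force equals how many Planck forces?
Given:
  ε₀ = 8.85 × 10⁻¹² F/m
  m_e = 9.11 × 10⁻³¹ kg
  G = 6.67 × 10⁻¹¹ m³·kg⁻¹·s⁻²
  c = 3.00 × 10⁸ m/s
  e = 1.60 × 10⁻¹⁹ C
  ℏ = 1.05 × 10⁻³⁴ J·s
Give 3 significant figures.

3.90 × 10⁻⁵³

atomic unit of force: F_au = E_h/a₀ = m_e²e⁶/((4πε₀)³ℏ⁴) = 8.33 × 10⁻⁸ N
Planck force: F_P = c⁴/G = 1.21 × 10⁴⁴ N
0.0568 × 8.33 × 10⁻⁸ / 1.21 × 10⁴⁴ = 3.90 × 10⁻⁵³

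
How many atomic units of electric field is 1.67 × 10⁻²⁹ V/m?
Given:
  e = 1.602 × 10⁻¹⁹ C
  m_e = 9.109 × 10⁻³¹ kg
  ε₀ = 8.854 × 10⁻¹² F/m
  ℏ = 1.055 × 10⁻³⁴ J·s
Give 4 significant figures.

atomic unit of electric field: E_au = E_h/(e a₀) = m_e²e⁵/((4πε₀)³ℏ⁴) = 5.131 × 10¹¹ V/m.
1.67 × 10⁻²⁹ / 5.131 × 10¹¹ = 3.255 × 10⁻⁴¹

3.255 × 10⁻⁴¹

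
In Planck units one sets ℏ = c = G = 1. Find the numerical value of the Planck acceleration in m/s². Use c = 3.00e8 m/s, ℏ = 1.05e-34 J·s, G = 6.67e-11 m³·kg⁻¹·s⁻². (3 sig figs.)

a_P = √(c⁷/(ℏG))
  = √(3.12e103)
  = 5.59e51 m/s²

5.59e51 m/s²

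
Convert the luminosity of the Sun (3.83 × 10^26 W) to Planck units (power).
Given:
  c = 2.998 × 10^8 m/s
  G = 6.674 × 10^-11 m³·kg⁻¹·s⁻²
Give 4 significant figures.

Planck power: P_P = c⁵/G = 3.629 × 10^52 W.
3.83 × 10^26 / 3.629 × 10^52 = 1.055 × 10^-26

1.055 × 10^-26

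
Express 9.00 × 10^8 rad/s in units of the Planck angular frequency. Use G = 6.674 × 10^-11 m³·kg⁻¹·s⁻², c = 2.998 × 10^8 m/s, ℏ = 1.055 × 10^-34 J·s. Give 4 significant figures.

Planck angular frequency: ω_P = √(c⁵/(ℏG)) = 1.855 × 10^43 rad/s.
9.00 × 10^8 / 1.855 × 10^43 = 4.853 × 10^-35

4.853 × 10^-35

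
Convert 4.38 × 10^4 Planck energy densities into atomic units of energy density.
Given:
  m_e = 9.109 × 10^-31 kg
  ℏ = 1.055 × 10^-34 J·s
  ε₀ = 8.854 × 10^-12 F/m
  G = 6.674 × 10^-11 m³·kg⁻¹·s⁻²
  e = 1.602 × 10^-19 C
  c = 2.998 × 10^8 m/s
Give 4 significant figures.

6.927 × 10^104

Planck energy density: u_P = c⁷/(ℏG²) = 4.632 × 10^113 J/m³
atomic unit of energy density: u_au = E_h/a₀³ = m_e⁴e¹⁰/((4πε₀)⁵ℏ⁸) = 2.929 × 10^13 J/m³
4.38 × 10^4 × 4.632 × 10^113 / 2.929 × 10^13 = 6.927 × 10^104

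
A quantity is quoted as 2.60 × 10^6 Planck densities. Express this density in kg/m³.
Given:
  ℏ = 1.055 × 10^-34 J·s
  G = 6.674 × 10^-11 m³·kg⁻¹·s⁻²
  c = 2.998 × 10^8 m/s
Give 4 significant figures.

1.340 × 10^103 kg/m³

One Planck density: ρ_P = c⁵/(ℏG²) = 5.154 × 10^96 kg/m³.
2.60 × 10^6 × 5.154 × 10^96 kg/m³ = 1.340 × 10^103 kg/m³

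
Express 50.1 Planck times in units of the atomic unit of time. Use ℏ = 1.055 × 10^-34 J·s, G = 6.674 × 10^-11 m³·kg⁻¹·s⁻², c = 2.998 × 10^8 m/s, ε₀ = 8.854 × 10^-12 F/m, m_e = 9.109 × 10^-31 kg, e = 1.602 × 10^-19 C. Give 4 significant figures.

1.115 × 10^-25

Planck time: t_P = √(ℏG/c⁵) = 5.392 × 10^-44 s
atomic unit of time: τ_au = (4πε₀)²ℏ³/(m_e e⁴) = 2.423 × 10^-17 s
50.1 × 5.392 × 10^-44 / 2.423 × 10^-17 = 1.115 × 10^-25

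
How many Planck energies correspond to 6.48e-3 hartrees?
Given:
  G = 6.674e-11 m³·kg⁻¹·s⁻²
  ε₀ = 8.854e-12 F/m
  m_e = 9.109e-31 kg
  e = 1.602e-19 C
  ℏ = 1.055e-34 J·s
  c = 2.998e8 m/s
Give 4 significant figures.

hartree: E_h = m_e e⁴/(4πε₀ℏ)² = 4.354e-18 J
Planck energy: E_P = √(ℏc⁵/G) = 1.957e9 J
6.48e-3 × 4.354e-18 / 1.957e9 = 1.442e-29

1.442e-29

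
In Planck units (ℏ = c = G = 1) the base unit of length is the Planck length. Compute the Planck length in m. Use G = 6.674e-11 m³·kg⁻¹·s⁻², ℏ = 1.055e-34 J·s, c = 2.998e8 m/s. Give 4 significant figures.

1.616e-35 m

ℓ_P = √(ℏG/c³)
  = √(2.613e-70)
  = 1.616e-35 m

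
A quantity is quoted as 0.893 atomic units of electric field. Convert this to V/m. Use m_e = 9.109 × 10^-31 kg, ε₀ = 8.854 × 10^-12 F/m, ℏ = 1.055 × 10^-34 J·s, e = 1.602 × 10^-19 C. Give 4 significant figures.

One atomic unit of electric field: E_au = E_h/(e a₀) = m_e²e⁵/((4πε₀)³ℏ⁴) = 5.131 × 10^11 V/m.
0.893 × 5.131 × 10^11 V/m = 4.582 × 10^11 V/m

4.582 × 10^11 V/m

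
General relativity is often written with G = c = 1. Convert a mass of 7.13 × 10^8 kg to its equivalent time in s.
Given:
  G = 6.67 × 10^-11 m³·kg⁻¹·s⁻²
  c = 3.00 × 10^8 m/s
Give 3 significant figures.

1.76 × 10^-27 s

Mass → time via G/c³.
7.13 × 10^8 kg × (G/c³) = 1.76 × 10^-27 s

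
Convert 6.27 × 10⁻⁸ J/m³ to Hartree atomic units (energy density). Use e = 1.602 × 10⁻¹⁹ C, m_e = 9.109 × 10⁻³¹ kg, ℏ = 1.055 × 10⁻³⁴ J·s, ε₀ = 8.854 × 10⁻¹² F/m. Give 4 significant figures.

atomic unit of energy density: u_au = E_h/a₀³ = m_e⁴e¹⁰/((4πε₀)⁵ℏ⁸) = 2.929 × 10¹³ J/m³.
6.27 × 10⁻⁸ / 2.929 × 10¹³ = 2.141 × 10⁻²¹

2.141 × 10⁻²¹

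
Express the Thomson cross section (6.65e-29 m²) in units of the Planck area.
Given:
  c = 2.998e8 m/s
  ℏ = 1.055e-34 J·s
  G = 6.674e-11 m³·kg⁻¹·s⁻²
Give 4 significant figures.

Planck area: A_P = ℏG/c³ = 2.613e-70 m².
6.65e-29 / 2.613e-70 = 2.545e41

2.545e41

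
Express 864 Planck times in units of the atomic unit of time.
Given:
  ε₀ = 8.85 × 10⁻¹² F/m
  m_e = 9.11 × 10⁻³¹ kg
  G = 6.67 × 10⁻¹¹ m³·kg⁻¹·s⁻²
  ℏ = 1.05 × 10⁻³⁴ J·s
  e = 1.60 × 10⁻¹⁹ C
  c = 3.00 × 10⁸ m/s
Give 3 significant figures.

Planck time: t_P = √(ℏG/c⁵) = 5.37 × 10⁻⁴⁴ s
atomic unit of time: τ_au = (4πε₀)²ℏ³/(m_e e⁴) = 2.40 × 10⁻¹⁷ s
864 × 5.37 × 10⁻⁴⁴ / 2.40 × 10⁻¹⁷ = 1.93 × 10⁻²⁴

1.93 × 10⁻²⁴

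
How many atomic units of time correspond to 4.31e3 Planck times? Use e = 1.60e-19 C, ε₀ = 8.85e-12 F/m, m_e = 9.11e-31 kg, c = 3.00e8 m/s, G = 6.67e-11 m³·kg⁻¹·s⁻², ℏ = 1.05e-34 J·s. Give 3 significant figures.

9.65e-24

Planck time: t_P = √(ℏG/c⁵) = 5.37e-44 s
atomic unit of time: τ_au = (4πε₀)²ℏ³/(m_e e⁴) = 2.40e-17 s
4.31e3 × 5.37e-44 / 2.40e-17 = 9.65e-24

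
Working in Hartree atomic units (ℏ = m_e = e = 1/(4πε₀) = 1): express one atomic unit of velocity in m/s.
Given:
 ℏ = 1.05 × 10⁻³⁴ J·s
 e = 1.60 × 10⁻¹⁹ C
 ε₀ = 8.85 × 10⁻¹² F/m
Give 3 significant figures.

Dimensional analysis gives v_au = e²/(4πε₀ℏ).
  = 2.56 × 10⁻³⁸ / 1.17 × 10⁻⁴⁴
  = 2.19 × 10⁶ m/s

2.19 × 10⁶ m/s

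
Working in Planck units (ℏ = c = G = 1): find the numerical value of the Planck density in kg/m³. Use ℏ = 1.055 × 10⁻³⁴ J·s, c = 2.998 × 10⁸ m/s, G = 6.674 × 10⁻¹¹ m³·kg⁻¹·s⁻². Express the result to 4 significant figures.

From ℏ = c = G = 1 the density scale is ρ_P = c⁵/(ℏG²).
  = 2.422 × 10⁴² / 4.699 × 10⁻⁵⁵
  = 5.154 × 10⁹⁶ kg/m³

5.154 × 10⁹⁶ kg/m³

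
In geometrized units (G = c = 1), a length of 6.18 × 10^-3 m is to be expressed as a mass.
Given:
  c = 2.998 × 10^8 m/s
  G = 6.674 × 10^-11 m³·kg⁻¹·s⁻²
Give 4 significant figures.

8.323 × 10^24 kg

Length → mass via c²/G.
6.18 × 10^-3 m × (c²/G) = 8.323 × 10^24 kg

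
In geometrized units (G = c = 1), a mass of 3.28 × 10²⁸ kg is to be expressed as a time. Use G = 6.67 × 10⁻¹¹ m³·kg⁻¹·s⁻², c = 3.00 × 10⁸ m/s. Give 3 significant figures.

8.10 × 10⁻⁸ s

Mass → time via G/c³.
3.28 × 10²⁸ kg × (G/c³) = 8.10 × 10⁻⁸ s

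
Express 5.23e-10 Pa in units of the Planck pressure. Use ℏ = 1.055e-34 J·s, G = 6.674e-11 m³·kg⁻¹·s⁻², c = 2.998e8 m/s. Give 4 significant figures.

Planck pressure: p_P = c⁷/(ℏG²) = 4.632e113 Pa.
5.23e-10 / 4.632e113 = 1.129e-123

1.129e-123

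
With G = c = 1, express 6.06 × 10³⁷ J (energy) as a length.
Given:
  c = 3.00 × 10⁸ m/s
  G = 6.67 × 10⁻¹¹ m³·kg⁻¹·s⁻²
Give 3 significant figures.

Energy → length via G/c⁴.
6.06 × 10³⁷ J × (G/c⁴) = 4.99 × 10⁻⁷ m

4.99 × 10⁻⁷ m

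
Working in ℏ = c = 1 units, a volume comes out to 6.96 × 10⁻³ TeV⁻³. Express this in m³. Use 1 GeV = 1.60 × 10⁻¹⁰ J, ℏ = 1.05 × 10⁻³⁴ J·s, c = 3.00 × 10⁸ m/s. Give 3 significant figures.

Volume is [L]³ = [E]⁻³·(ℏc)³.
1 GeV⁻³ → (ℏc)³ × (1 GeV in J)⁻³ = 7.63 × 10⁻⁴⁸ m³.
Convert the energy scale: 6.96 × 10⁻³ TeV⁻³ = 6.96 × 10⁻¹² GeV⁻³.
Result: 6.96 × 10⁻¹² × 7.63 × 10⁻⁴⁸ = 5.31 × 10⁻⁵⁹ m³.

5.31 × 10⁻⁵⁹ m³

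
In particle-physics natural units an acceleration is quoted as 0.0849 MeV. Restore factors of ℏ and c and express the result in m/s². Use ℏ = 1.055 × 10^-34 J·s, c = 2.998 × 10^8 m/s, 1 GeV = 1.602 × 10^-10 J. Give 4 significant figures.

3.865 × 10^28 m/s²

Acceleration is [L]/[T]² = c·[E]/ℏ.
1 GeV → c/ℏ × (1 GeV in J) = 4.552 × 10^32 m/s².
Convert the energy scale: 0.0849 MeV = 8.49 × 10^-5 GeV.
Result: 8.49 × 10^-5 × 4.552 × 10^32 = 3.865 × 10^28 m/s².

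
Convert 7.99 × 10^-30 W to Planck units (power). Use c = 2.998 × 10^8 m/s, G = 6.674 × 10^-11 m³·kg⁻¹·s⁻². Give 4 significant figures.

Planck power: P_P = c⁵/G = 3.629 × 10^52 W.
7.99 × 10^-30 / 3.629 × 10^52 = 2.202 × 10^-82

2.202 × 10^-82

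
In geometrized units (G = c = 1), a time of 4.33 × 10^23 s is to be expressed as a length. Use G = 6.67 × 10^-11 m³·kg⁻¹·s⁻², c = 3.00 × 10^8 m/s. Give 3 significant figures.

Time → length via c.
4.33 × 10^23 s × (c) = 1.30 × 10^32 m

1.30 × 10^32 m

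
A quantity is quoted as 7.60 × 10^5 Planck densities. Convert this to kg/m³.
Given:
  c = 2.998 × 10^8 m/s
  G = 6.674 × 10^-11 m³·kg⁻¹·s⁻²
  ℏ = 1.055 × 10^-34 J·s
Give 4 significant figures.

One Planck density: ρ_P = c⁵/(ℏG²) = 5.154 × 10^96 kg/m³.
7.60 × 10^5 × 5.154 × 10^96 kg/m³ = 3.917 × 10^102 kg/m³

3.917 × 10^102 kg/m³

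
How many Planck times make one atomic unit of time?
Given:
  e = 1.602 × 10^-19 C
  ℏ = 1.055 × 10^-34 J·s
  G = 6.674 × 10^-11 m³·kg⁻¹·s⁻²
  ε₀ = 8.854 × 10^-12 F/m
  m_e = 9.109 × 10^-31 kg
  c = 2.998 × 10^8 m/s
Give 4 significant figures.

atomic unit of time: τ_au = (4πε₀)²ℏ³/(m_e e⁴) = 2.423 × 10^-17 s
Planck time: t_P = √(ℏG/c⁵) = 5.392 × 10^-44 s
ratio = 2.423 × 10^-17 / 5.392 × 10^-44 = 4.494 × 10^26

4.494 × 10^26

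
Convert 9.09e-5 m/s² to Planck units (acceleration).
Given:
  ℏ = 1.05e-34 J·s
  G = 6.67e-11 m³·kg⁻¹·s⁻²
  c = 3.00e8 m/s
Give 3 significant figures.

1.63e-56

Planck acceleration: a_P = √(c⁷/(ℏG)) = 5.59e51 m/s².
9.09e-5 / 5.59e51 = 1.63e-56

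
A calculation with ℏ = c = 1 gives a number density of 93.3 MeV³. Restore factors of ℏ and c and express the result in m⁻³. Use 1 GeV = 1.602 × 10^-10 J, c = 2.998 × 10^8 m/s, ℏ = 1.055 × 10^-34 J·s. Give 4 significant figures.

1.212 × 10^40 m⁻³

Number density is [L]⁻³ = [E]³/(ℏc)³.
1 GeV³ → 1/(ℏc)³ × (1 GeV in J)³ = 1.299 × 10^47 m⁻³.
Convert the energy scale: 93.3 MeV³ = 9.33 × 10^-8 GeV³.
Result: 9.33 × 10^-8 × 1.299 × 10^47 = 1.212 × 10^40 m⁻³.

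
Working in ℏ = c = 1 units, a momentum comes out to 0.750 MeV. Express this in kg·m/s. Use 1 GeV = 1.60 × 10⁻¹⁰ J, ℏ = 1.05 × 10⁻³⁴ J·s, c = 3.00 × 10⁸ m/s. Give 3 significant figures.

4.00 × 10⁻²² kg·m/s

Momentum is [E]/c; divide by c.
1 GeV → 1/c × (1 GeV in J) = 5.33 × 10⁻¹⁹ kg·m/s.
Convert the energy scale: 0.750 MeV = 7.50 × 10⁻⁴ GeV.
Result: 7.50 × 10⁻⁴ × 5.33 × 10⁻¹⁹ = 4.00 × 10⁻²² kg·m/s.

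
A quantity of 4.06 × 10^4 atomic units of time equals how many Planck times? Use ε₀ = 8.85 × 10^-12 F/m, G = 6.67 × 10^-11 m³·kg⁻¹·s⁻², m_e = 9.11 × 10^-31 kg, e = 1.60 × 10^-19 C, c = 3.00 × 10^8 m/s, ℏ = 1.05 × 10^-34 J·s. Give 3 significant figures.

1.81 × 10^31

atomic unit of time: τ_au = (4πε₀)²ℏ³/(m_e e⁴) = 2.40 × 10^-17 s
Planck time: t_P = √(ℏG/c⁵) = 5.37 × 10^-44 s
4.06 × 10^4 × 2.40 × 10^-17 / 5.37 × 10^-44 = 1.81 × 10^31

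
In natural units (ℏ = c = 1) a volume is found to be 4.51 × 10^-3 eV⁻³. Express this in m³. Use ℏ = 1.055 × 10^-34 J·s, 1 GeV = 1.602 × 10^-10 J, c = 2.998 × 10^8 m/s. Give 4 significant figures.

3.471 × 10^-23 m³

Volume is [L]³ = [E]⁻³·(ℏc)³.
1 GeV⁻³ → (ℏc)³ × (1 GeV in J)⁻³ = 7.696 × 10^-48 m³.
Convert the energy scale: 4.51 × 10^-3 eV⁻³ = 4.51 × 10^24 GeV⁻³.
Result: 4.51 × 10^24 × 7.696 × 10^-48 = 3.471 × 10^-23 m³.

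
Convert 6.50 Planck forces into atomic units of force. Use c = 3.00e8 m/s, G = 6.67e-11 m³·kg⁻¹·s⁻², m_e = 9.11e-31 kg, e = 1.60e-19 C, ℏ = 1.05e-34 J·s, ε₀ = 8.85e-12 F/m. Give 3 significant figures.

9.48e51

Planck force: F_P = c⁴/G = 1.21e44 N
atomic unit of force: F_au = E_h/a₀ = m_e²e⁶/((4πε₀)³ℏ⁴) = 8.33e-8 N
6.50 × 1.21e44 / 8.33e-8 = 9.48e51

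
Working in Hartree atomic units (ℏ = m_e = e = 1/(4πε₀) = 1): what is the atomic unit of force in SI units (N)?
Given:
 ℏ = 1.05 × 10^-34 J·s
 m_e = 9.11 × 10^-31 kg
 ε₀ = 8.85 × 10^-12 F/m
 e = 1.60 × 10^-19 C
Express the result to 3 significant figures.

The unique combination of the constants set to 1 with dimensions of force is F_au = E_h/a₀ = m_e²e⁶/((4πε₀)³ℏ⁴).
E_h = 4.38 × 10^-18 J
a₀ = 5.26 × 10^-11 m
E_h/a₀ = 8.33 × 10^-8 N

8.33 × 10^-8 N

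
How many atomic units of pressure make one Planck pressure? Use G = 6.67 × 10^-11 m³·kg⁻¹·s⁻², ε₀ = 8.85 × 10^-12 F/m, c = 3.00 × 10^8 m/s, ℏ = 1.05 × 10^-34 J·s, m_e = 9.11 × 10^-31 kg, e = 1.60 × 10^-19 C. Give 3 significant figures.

1.55 × 10^100

Planck pressure: p_P = c⁷/(ℏG²) = 4.68 × 10^113 Pa
atomic unit of pressure: P_au = E_h/a₀³ = m_e⁴e¹⁰/((4πε₀)⁵ℏ⁸) = 3.01 × 10^13 Pa
ratio = 4.68 × 10^113 / 3.01 × 10^13 = 1.55 × 10^100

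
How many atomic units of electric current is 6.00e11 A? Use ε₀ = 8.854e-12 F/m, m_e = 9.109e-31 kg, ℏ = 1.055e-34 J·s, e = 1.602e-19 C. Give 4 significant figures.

atomic unit of electric current: I_au = e E_h/ℏ = m_e e⁵/((4πε₀)²ℏ³) = 6.612e-3 A.
6.00e11 / 6.612e-3 = 9.075e13

9.075e13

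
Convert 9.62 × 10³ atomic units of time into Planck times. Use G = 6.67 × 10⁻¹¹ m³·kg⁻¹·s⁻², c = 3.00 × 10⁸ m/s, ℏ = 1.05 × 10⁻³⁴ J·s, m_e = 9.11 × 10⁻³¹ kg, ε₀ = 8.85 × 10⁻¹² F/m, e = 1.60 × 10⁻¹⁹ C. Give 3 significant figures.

4.30 × 10³⁰

atomic unit of time: τ_au = (4πε₀)²ℏ³/(m_e e⁴) = 2.40 × 10⁻¹⁷ s
Planck time: t_P = √(ℏG/c⁵) = 5.37 × 10⁻⁴⁴ s
9.62 × 10³ × 2.40 × 10⁻¹⁷ / 5.37 × 10⁻⁴⁴ = 4.30 × 10³⁰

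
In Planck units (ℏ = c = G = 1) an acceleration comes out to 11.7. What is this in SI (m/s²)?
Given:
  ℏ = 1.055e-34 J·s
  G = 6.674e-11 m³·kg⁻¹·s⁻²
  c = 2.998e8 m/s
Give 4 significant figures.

One Planck acceleration: a_P = √(c⁷/(ℏG)) = 5.560e51 m/s².
11.7 × 5.560e51 m/s² = 6.505e52 m/s²

6.505e52 m/s²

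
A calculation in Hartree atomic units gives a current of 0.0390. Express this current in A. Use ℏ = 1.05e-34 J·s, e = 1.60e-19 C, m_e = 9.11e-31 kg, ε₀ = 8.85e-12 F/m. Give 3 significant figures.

2.60e-4 A

One atomic unit of electric current: I_au = e E_h/ℏ = m_e e⁵/((4πε₀)²ℏ³) = 6.67e-3 A.
0.0390 × 6.67e-3 A = 2.60e-4 A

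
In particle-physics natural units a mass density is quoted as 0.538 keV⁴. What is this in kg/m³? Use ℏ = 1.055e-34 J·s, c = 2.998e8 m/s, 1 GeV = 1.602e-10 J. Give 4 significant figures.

1.246e-4 kg/m³

Mass density is [E]/(c²[L]³) = [E]⁴/(ℏ³c⁵).
1 GeV⁴ → 1/(ℏ³c⁵) × (1 GeV in J)⁴ = 2.316e20 kg/m³.
Convert the energy scale: 0.538 keV⁴ = 5.38e-25 GeV⁴.
Result: 5.38e-25 × 2.316e20 = 1.246e-4 kg/m³.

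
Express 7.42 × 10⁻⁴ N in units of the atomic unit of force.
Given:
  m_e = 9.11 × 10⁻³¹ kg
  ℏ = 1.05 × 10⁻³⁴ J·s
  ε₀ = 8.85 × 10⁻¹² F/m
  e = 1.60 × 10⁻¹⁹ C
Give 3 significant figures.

8.91 × 10³

atomic unit of force: F_au = E_h/a₀ = m_e²e⁶/((4πε₀)³ℏ⁴) = 8.33 × 10⁻⁸ N.
7.42 × 10⁻⁴ / 8.33 × 10⁻⁸ = 8.91 × 10³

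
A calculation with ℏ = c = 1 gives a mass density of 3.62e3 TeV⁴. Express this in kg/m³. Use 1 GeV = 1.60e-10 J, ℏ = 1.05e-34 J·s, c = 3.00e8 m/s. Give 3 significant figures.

8.43e35 kg/m³

Mass density is [E]/(c²[L]³) = [E]⁴/(ℏ³c⁵).
1 GeV⁴ → 1/(ℏ³c⁵) × (1 GeV in J)⁴ = 2.33e20 kg/m³.
Convert the energy scale: 3.62e3 TeV⁴ = 3.62e15 GeV⁴.
Result: 3.62e15 × 2.33e20 = 8.43e35 kg/m³.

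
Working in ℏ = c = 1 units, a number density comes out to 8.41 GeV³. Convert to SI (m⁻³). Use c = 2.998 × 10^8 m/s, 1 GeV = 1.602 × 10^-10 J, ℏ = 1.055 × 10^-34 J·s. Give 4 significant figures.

1.093 × 10^48 m⁻³

Number density is [L]⁻³ = [E]³/(ℏc)³.
1 GeV³ → 1/(ℏc)³ × (1 GeV in J)³ = 1.299 × 10^47 m⁻³.
Result: 8.41 × 1.299 × 10^47 = 1.093 × 10^48 m⁻³.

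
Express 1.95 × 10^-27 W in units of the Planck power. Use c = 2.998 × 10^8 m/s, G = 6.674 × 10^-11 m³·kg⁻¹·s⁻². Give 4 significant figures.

Planck power: P_P = c⁵/G = 3.629 × 10^52 W.
1.95 × 10^-27 / 3.629 × 10^52 = 5.374 × 10^-80

5.374 × 10^-80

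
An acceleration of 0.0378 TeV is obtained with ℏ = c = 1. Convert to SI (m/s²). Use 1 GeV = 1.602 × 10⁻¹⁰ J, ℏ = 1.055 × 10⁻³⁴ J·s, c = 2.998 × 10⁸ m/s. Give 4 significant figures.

1.721 × 10³⁴ m/s²

Acceleration is [L]/[T]² = c·[E]/ℏ.
1 GeV → c/ℏ × (1 GeV in J) = 4.552 × 10³² m/s².
Convert the energy scale: 0.0378 TeV = 37.8 GeV.
Result: 37.8 × 4.552 × 10³² = 1.721 × 10³⁴ m/s².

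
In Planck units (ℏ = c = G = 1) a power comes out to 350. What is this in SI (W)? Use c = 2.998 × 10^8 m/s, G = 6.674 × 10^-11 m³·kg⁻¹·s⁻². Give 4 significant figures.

1.270 × 10^55 W

One Planck power: P_P = c⁵/G = 3.629 × 10^52 W.
350 × 3.629 × 10^52 W = 1.270 × 10^55 W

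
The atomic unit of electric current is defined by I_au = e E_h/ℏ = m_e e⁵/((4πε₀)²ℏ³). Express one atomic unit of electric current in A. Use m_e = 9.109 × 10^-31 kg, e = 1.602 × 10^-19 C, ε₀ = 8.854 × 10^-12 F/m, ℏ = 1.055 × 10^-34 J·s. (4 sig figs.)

I_au = e E_h/ℏ = m_e e⁵/((4πε₀)²ℏ³)
E_h = 4.354 × 10^-18 J
e·E_h/ℏ = 6.612 × 10^-3 A

6.612 × 10^-3 A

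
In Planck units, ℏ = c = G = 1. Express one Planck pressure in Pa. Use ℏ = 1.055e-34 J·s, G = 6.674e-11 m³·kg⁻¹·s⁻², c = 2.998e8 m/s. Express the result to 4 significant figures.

4.632e113 Pa

From ℏ = c = G = 1 the pressure scale is p_P = c⁷/(ℏG²).
  = 2.177e59 / 4.699e-55
  = 4.632e113 Pa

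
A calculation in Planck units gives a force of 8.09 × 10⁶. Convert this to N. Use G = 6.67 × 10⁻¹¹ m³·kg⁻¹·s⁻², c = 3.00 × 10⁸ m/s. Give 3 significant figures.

One Planck force: F_P = c⁴/G = 1.21 × 10⁴⁴ N.
8.09 × 10⁶ × 1.21 × 10⁴⁴ N = 9.82 × 10⁵⁰ N

9.82 × 10⁵⁰ N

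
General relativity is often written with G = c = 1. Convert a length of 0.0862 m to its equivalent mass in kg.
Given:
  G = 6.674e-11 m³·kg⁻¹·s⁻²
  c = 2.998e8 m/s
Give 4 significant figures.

1.161e26 kg

Length → mass via c²/G.
0.0862 m × (c²/G) = 1.161e26 kg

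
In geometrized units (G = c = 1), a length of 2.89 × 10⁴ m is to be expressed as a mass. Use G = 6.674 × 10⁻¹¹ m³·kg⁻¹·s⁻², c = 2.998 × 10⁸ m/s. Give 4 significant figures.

Length → mass via c²/G.
2.89 × 10⁴ m × (c²/G) = 3.892 × 10³¹ kg

3.892 × 10³¹ kg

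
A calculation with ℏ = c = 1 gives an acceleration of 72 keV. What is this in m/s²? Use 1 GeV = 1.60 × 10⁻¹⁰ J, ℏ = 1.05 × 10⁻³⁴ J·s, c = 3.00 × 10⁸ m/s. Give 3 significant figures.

3.29 × 10²⁸ m/s²

Acceleration is [L]/[T]² = c·[E]/ℏ.
1 GeV → c/ℏ × (1 GeV in J) = 4.57 × 10³² m/s².
Convert the energy scale: 72 keV = 7.20 × 10⁻⁵ GeV.
Result: 7.20 × 10⁻⁵ × 4.57 × 10³² = 3.29 × 10²⁸ m/s².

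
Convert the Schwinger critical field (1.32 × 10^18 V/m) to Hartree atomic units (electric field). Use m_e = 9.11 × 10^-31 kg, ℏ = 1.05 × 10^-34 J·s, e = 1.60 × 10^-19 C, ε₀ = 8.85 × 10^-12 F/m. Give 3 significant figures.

atomic unit of electric field: E_au = E_h/(e a₀) = m_e²e⁵/((4πε₀)³ℏ⁴) = 5.20 × 10^11 V/m.
1.32 × 10^18 / 5.20 × 10^11 = 2.54 × 10^6

2.54 × 10^6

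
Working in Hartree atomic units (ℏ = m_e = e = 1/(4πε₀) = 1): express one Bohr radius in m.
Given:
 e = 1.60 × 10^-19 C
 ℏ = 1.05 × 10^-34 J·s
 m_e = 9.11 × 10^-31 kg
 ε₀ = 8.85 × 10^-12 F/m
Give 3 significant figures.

5.26 × 10^-11 m

From ℏ = m_e = e = 1/(4πε₀) = 1 the length scale is a₀ = 4πε₀ℏ²/(m_e e²).
  = 1.23 × 10^-78 / 2.33 × 10^-68
  = 5.26 × 10^-11 m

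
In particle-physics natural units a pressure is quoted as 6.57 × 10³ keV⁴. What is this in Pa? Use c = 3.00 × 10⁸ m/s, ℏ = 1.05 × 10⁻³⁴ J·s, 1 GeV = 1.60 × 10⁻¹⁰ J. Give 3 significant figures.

1.38 × 10¹⁷ Pa

Pressure is [E]/[L]³ = [E]⁴/(ℏc)³.
1 GeV⁴ → 1/(ℏc)³ × (1 GeV in J)⁴ = 2.10 × 10³⁷ Pa.
Convert the energy scale: 6.57 × 10³ keV⁴ = 6.57 × 10⁻²¹ GeV⁴.
Result: 6.57 × 10⁻²¹ × 2.10 × 10³⁷ = 1.38 × 10¹⁷ Pa.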